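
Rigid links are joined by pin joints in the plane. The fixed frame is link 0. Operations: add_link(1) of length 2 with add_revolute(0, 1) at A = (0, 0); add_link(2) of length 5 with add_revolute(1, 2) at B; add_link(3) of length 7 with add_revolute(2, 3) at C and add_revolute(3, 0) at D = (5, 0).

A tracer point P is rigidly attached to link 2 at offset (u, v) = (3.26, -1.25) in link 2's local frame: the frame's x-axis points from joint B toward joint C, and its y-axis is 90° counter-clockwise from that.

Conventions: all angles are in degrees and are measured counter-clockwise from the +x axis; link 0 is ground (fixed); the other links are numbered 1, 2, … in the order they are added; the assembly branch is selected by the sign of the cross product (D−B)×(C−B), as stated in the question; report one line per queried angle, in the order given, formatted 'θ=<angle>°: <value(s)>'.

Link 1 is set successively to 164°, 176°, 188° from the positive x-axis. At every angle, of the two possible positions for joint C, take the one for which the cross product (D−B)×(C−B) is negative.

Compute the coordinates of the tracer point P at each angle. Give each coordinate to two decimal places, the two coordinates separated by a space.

A=(0,0), D=(5.00,0)
θ=164°: B = A + 2.00·(cos164°, sin164°) = (-1.9225, 0.5513)
θ=164°: |BD| = 6.9444
θ=164°: circle(B,5.00) ∩ circle(D,7.00): a=1.7442, h=4.6859
θ=164°:   candidates: C₊=(0.1882,5.0839) cross=32.541; C₋=(-0.5558,-4.2583) cross=-32.541
θ=164°:   branch - wants cross < 0 → take C=(-0.5558,-4.2583) (cross=-32.541)
θ=164°: ex = (C−B)/|BC| = (0.2733,-0.9619); ey = (0.9619,0.2733)
θ=164°: P = B + 3.26·ex + -1.25·ey = (-2.2338,-2.9263)
θ=176°: B = A + 2.00·(cos176°, sin176°) = (-1.9951, 0.1395)
θ=176°: |BD| = 6.9965
θ=176°: circle(B,5.00) ∩ circle(D,7.00): a=1.7831, h=4.6712
θ=176°:   candidates: C₊=(-0.1192,4.7743) cross=32.682; C₋=(-0.3055,-4.5664) cross=-32.682
θ=176°:   branch - wants cross < 0 → take C=(-0.3055,-4.5664) (cross=-32.682)
θ=176°: ex = (C−B)/|BC| = (0.3379,-0.9412); ey = (0.9412,0.3379)
θ=176°: P = B + 3.26·ex + -1.25·ey = (-2.0700,-3.3511)
θ=188°: B = A + 2.00·(cos188°, sin188°) = (-1.9805, -0.2783)
θ=188°: |BD| = 6.9861
θ=188°: circle(B,5.00) ∩ circle(D,7.00): a=1.7753, h=4.6742
θ=188°:   candidates: C₊=(-0.3928,4.4629) cross=32.654; C₋=(-0.0204,-4.8781) cross=-32.654
θ=188°:   branch - wants cross < 0 → take C=(-0.0204,-4.8781) (cross=-32.654)
θ=188°: ex = (C−B)/|BC| = (0.3920,-0.9200); ey = (0.9200,0.3920)
θ=188°: P = B + 3.26·ex + -1.25·ey = (-1.8524,-3.7674)

θ=164°: -2.23 -2.93
θ=176°: -2.07 -3.35
θ=188°: -1.85 -3.77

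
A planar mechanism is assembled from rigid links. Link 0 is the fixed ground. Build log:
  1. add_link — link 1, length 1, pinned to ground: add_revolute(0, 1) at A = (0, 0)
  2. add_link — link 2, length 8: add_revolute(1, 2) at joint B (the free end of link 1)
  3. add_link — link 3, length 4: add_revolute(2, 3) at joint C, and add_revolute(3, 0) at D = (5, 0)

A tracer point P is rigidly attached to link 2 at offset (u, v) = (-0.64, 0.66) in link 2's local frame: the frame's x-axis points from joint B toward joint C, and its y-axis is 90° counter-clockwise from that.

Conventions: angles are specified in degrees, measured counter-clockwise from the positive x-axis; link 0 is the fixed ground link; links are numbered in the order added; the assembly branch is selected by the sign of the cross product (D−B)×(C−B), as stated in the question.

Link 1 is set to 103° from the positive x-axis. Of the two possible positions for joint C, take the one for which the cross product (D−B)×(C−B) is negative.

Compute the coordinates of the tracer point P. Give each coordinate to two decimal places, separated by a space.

A=(0,0), D=(5.00,0)
B = A + 1.00·(cos103°, sin103°) = (-0.2250, 0.9744)
|BD| = 5.3150
circle(B,8.00) ∩ circle(D,4.00): a=7.1730, h=3.5423
  candidates: C₊=(7.4759,3.1417) cross=18.827; C₋=(6.1771,-3.8229) cross=-18.827
  branch - wants cross < 0 → take C=(6.1771,-3.8229) (cross=-18.827)
ex = (C−B)/|BC| = (0.8003,-0.5997); ey = (0.5997,0.8003)
P = B + -0.64·ex + 0.66·ey = (-0.3413,1.8863)

-0.34 1.89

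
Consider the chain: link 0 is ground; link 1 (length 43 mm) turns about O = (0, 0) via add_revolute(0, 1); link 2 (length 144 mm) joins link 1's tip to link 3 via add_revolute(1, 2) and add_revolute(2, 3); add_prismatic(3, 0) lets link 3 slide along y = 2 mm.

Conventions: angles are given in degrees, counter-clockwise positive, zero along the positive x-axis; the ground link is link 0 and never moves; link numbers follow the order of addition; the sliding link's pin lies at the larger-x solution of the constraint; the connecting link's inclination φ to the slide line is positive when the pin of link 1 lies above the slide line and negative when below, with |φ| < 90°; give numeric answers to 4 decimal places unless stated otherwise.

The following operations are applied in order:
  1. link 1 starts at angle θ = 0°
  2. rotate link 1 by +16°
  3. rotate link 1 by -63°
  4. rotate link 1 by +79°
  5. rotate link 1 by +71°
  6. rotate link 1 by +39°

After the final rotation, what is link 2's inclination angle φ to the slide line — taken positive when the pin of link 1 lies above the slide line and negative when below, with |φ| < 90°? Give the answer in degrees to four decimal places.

geometry: r = 43 mm, L = 144 mm, e = 2 mm; θ starts at 0°
rotate link 1 by +16°: θ ← 0° +16° = 16°
rotate link 1 by -63°: θ ← 16° -63° = -47°
rotate link 1 by +79°: θ ← -47° +79° = 32°
rotate link 1 by +71°: θ ← 32° +71° = 103°
rotate link 1 by +39°: θ ← 103° +39° = 142°
h = r sin θ − e = 26.473443 − 2 = 24.473443
sin φ = h / L = 24.473443 / 144 = 0.16995447
φ = arcsin(0.16995447) = 9.785172°

9.7852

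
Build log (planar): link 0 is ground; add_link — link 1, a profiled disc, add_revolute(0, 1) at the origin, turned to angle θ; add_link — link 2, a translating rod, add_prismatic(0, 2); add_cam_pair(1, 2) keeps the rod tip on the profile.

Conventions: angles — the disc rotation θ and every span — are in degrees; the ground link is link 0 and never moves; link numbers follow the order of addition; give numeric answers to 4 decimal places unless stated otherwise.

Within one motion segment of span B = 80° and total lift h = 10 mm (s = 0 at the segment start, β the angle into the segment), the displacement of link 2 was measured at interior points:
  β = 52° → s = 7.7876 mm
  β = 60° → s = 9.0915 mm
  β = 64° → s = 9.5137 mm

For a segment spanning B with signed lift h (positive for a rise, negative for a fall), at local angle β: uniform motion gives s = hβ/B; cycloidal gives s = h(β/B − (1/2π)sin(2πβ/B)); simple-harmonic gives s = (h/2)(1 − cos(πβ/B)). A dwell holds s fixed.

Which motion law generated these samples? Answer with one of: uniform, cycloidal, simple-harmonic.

candidates at β/B = r: uniform s = h·r (linear in β); cycloidal s = h·(r − sin(2πr)/(2π)); simple-harmonic s = (h/2)(1 − cos(πr))
β=52°: printed 7.7876 | uniform 6.5000, cycloidal 7.7876, simple-harmonic 7.2700
β=60°: printed 9.0915 | uniform 7.5000, cycloidal 9.0915, simple-harmonic 8.5355
β=64°: printed 9.5137 | uniform 8.0000, cycloidal 9.5137, simple-harmonic 9.0451
only one law matches every sample → cycloidal

cycloidal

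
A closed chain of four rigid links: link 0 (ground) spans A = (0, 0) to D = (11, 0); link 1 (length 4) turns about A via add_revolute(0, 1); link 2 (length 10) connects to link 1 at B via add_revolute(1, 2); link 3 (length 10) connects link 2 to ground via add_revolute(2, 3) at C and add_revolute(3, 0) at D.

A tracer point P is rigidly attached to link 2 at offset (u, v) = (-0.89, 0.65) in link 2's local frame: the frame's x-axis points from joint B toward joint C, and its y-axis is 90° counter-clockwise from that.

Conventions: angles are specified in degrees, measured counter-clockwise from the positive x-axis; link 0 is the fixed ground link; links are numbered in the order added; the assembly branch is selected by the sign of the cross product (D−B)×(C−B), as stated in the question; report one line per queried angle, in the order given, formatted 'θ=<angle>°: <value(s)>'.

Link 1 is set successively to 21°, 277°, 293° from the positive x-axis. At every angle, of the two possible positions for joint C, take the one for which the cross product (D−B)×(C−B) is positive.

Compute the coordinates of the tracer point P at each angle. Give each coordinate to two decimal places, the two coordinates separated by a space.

A=(0,0), D=(11.00,0)
θ=21°: B = A + 4.00·(cos21°, sin21°) = (3.7343, 1.4335)
θ=21°: |BD| = 7.4057
θ=21°: circle(B,10.00) ∩ circle(D,10.00): a=3.7029, h=9.2892
θ=21°:   candidates: C₊=(9.1652,9.8302) cross=68.793; C₋=(5.5691,-8.3968) cross=-68.793
θ=21°:   branch + wants cross > 0 → take C=(9.1652,9.8302) (cross=68.793)
θ=21°: ex = (C−B)/|BC| = (0.5431,0.8397); ey = (-0.8397,0.5431)
θ=21°: P = B + -0.89·ex + 0.65·ey = (2.7052,1.0392)
θ=277°: B = A + 4.00·(cos277°, sin277°) = (0.4875, -3.9702)
θ=277°: |BD| = 11.2372
θ=277°: circle(B,10.00) ∩ circle(D,10.00): a=5.6186, h=8.2723
θ=277°:   candidates: C₊=(2.8211,5.7537) cross=92.958; C₋=(8.6664,-9.7239) cross=-92.958
θ=277°:   branch + wants cross > 0 → take C=(2.8211,5.7537) (cross=92.958)
θ=277°: ex = (C−B)/|BC| = (0.2334,0.9724); ey = (-0.9724,0.2334)
θ=277°: P = B + -0.89·ex + 0.65·ey = (-0.3523,-4.6839)
θ=293°: B = A + 4.00·(cos293°, sin293°) = (1.5629, -3.6820)
θ=293°: |BD| = 10.1299
θ=293°: circle(B,10.00) ∩ circle(D,10.00): a=5.0650, h=8.6224
θ=293°:   candidates: C₊=(3.1474,6.1917) cross=87.345; C₋=(9.4155,-9.8737) cross=-87.345
θ=293°:   branch + wants cross > 0 → take C=(3.1474,6.1917) (cross=87.345)
θ=293°: ex = (C−B)/|BC| = (0.1584,0.9874); ey = (-0.9874,0.1584)
θ=293°: P = B + -0.89·ex + 0.65·ey = (0.7801,-4.4578)

θ=21°: 2.71 1.04
θ=277°: -0.35 -4.68
θ=293°: 0.78 -4.46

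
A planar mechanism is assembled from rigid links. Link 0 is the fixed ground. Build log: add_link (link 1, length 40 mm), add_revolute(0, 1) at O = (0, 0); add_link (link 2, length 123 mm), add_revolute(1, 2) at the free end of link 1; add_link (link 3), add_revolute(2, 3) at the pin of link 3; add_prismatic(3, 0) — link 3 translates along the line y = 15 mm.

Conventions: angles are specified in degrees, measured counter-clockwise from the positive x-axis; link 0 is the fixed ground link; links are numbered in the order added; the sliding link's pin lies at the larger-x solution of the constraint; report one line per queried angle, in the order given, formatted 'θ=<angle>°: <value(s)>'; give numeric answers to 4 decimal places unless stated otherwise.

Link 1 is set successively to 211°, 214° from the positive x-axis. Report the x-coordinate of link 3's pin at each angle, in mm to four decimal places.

geometry: r = 40 mm, L = 123 mm, e = 15 mm
θ=211°: crank pin P = (r cos θ, r sin θ) = (-34.286692, -20.601523)
θ=211°: h = r sin θ − e = -20.601523 − 15 = -35.601523
θ=211°: x = r cos θ + √(L² − h²) = -34.286692 + 117.735006 = 83.448314
θ=214°: crank pin P = (r cos θ, r sin θ) = (-33.161503, -22.367716)
θ=214°: h = r sin θ − e = -22.367716 − 15 = -37.367716
θ=214°: x = r cos θ + √(L² − h²) = -33.161503 + 117.186406 = 84.024903

θ=211°: 83.4483
θ=214°: 84.0249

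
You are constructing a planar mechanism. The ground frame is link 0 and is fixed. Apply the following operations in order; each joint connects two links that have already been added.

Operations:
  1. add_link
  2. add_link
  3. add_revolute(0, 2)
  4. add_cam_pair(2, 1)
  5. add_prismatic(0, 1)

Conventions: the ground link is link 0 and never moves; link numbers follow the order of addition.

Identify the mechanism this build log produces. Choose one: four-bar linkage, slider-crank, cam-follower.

links: 3 (incl. ground); joints: 1 revolute, 1 prismatic, 1 higher (cam) pair, forming one closed loop
3 links, revolute + prismatic + higher pair in one loop → cam-follower

cam-follower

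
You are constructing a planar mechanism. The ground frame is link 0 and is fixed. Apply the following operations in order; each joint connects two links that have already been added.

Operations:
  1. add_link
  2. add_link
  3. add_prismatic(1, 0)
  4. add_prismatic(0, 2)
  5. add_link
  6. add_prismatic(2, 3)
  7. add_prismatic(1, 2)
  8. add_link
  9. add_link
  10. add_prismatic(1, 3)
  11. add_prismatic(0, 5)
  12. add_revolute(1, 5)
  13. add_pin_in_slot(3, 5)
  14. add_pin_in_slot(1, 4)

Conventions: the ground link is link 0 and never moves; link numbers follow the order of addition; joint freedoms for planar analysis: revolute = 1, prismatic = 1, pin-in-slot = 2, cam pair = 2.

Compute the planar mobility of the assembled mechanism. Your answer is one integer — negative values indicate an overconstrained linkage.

(L,J1,J2)=(1,0,0); link0 fixed
link1: (2,0,0)
link2: (3,0,0)
P 1-0 [J1]: (3,1,0)
P 0-2 [J1]: (3,2,0)
link3: (4,2,0)
P 2-3 [J1]: (4,3,0)
P 1-2 [J1]: (4,4,0)
link4: (5,4,0)
link5: (6,4,0)
P 1-3 [J1]: (6,5,0)
P 0-5 [J1]: (6,6,0)
R 1-5 [J1]: (6,7,0)
PS 3-5 [J2]: (6,7,1)
PS 1-4 [J2]: (6,7,2)
Grübler: 3·5 − 2·7 − 2 = -1

M = -1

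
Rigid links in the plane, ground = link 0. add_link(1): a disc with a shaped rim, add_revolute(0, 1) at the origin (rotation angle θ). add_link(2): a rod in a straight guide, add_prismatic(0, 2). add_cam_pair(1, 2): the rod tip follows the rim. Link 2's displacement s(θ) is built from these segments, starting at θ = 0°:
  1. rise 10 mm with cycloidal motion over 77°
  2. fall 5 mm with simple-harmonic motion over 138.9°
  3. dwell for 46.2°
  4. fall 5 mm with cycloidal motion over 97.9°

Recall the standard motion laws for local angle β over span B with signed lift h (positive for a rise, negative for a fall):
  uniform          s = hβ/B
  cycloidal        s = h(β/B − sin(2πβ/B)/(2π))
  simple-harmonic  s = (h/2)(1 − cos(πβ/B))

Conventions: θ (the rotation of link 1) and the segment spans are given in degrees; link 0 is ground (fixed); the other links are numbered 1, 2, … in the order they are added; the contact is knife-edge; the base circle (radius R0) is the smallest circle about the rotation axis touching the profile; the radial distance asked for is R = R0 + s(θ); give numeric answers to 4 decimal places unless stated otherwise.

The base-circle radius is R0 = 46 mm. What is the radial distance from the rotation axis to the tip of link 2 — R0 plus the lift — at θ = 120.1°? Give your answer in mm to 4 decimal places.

segment 1 (0° to 77°, cycloidal, h = 10) is passed completely: s = 0.0000 + (10) = 10.0000
θ = 120.1° falls in segment 2 (77° to 215.9°, simple-harmonic, h = -5): β = 120.1 − 77 = 43.1°, B = 138.9°; Δs = -5/2·(1 − cos(π·0.3103)) = -1.0967; s = 10.0000 − 1.0967 = 8.9033
R = R0 + s = 46 + 8.9033 = 54.9033

54.9033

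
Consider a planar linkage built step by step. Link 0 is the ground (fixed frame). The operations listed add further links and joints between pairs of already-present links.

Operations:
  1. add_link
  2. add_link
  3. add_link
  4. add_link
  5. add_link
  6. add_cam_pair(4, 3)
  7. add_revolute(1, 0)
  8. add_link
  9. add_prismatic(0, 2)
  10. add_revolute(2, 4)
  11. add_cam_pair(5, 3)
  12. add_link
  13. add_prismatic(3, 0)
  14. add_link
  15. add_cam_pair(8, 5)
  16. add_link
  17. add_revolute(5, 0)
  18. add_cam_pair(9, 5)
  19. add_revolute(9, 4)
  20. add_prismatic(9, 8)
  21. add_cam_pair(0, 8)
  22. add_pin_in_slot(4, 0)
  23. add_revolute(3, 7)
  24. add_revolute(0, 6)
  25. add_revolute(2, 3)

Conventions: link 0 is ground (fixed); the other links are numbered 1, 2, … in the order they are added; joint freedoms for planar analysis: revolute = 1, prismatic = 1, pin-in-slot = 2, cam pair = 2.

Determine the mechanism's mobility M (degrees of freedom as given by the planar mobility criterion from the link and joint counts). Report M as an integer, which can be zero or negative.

link 0 = ground. State L|J1|J2 = 1|0|0
+link1  2|0|0
+link2  3|0|0
+link3  4|0|0
+link4  5|0|0
+link5  6|0|0
C(4,3) f=2→J2  6|0|1
R(1,0) f=1→J1  6|1|1
+link6  7|1|1
P(0,2) f=1→J1  7|2|1
R(2,4) f=1→J1  7|3|1
C(5,3) f=2→J2  7|3|2
+link7  8|3|2
P(3,0) f=1→J1  8|4|2
+link8  9|4|2
C(8,5) f=2→J2  9|4|3
+link9  10|4|3
R(5,0) f=1→J1  10|5|3
C(9,5) f=2→J2  10|5|4
R(9,4) f=1→J1  10|6|4
P(9,8) f=1→J1  10|7|4
C(0,8) f=2→J2  10|7|5
PS(4,0) f=2→J2  10|7|6
R(3,7) f=1→J1  10|8|6
R(0,6) f=1→J1  10|9|6
R(2,3) f=1→J1  10|10|6
M = 3(10−1)−2·10−6 = 27−20−6 = 1

M = 1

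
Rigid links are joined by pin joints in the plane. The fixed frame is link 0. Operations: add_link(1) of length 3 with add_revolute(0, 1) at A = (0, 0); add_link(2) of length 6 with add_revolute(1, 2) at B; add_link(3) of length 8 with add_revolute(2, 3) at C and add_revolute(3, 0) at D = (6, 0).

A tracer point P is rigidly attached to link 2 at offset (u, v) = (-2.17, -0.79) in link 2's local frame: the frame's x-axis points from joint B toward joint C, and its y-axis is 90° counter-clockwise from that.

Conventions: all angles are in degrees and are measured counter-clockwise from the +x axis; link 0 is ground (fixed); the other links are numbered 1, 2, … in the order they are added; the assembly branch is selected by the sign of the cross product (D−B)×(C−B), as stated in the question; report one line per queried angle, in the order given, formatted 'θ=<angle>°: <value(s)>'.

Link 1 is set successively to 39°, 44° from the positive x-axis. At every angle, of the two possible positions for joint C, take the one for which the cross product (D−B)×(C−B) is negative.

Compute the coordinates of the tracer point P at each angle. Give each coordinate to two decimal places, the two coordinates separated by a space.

A=(0,0), D=(6.00,0)
θ=39°: B = A + 3.00·(cos39°, sin39°) = (2.3314, 1.8880)
θ=39°: |BD| = 4.1259
θ=39°: circle(B,6.00) ∩ circle(D,8.00): a=-1.3303, h=5.8507
θ=39°:   candidates: C₊=(3.8258,7.6989) cross=24.139; C₋=(-1.5286,-2.7055) cross=-24.139
θ=39°:   branch - wants cross < 0 → take C=(-1.5286,-2.7055) (cross=-24.139)
θ=39°: ex = (C−B)/|BC| = (-0.6433,-0.7656); ey = (0.7656,-0.6433)
θ=39°: P = B + -2.17·ex + -0.79·ey = (3.1227,4.0575)
θ=44°: B = A + 3.00·(cos44°, sin44°) = (2.1580, 2.0840)
θ=44°: |BD| = 4.3708
θ=44°: circle(B,6.00) ∩ circle(D,8.00): a=-1.0177, h=5.9131
θ=44°:   candidates: C₊=(4.0828,7.7669) cross=25.845; C₋=(-1.5559,-2.6285) cross=-25.845
θ=44°:   branch - wants cross < 0 → take C=(-1.5559,-2.6285) (cross=-25.845)
θ=44°: ex = (C−B)/|BC| = (-0.6190,-0.7854); ey = (0.7854,-0.6190)
θ=44°: P = B + -2.17·ex + -0.79·ey = (2.8807,4.2773)

θ=39°: 3.12 4.06
θ=44°: 2.88 4.28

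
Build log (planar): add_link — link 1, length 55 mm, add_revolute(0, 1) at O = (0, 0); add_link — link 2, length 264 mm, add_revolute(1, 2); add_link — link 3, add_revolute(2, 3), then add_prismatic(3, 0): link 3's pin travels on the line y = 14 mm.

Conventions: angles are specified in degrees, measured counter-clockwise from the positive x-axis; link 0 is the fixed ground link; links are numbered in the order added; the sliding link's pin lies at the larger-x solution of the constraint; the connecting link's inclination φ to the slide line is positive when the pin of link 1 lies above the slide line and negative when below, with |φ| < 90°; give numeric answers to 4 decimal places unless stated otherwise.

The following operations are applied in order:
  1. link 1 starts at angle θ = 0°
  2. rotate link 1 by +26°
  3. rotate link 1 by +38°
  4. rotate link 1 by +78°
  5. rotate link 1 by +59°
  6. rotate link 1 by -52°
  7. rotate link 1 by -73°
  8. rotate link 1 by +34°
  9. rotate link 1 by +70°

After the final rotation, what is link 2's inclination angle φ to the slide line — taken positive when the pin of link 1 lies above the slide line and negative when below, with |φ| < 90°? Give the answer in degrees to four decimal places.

geometry: r = 55 mm, L = 264 mm, e = 14 mm; θ starts at 0°
rotate link 1 by +26°: θ ← 0° +26° = 26°
rotate link 1 by +38°: θ ← 26° +38° = 64°
rotate link 1 by +78°: θ ← 64° +78° = 142°
rotate link 1 by +59°: θ ← 142° +59° = 201°
rotate link 1 by -52°: θ ← 201° -52° = 149°
rotate link 1 by -73°: θ ← 149° -73° = 76°
rotate link 1 by +34°: θ ← 76° +34° = 110°
rotate link 1 by +70°: θ ← 110° +70° = 180°
h = r sin θ − e = 0.000000 − 14 = -14.000000
sin φ = h / L = -14.000000 / 264 = -0.05303030
φ = arcsin(-0.05303030) = -3.039838°

-3.0398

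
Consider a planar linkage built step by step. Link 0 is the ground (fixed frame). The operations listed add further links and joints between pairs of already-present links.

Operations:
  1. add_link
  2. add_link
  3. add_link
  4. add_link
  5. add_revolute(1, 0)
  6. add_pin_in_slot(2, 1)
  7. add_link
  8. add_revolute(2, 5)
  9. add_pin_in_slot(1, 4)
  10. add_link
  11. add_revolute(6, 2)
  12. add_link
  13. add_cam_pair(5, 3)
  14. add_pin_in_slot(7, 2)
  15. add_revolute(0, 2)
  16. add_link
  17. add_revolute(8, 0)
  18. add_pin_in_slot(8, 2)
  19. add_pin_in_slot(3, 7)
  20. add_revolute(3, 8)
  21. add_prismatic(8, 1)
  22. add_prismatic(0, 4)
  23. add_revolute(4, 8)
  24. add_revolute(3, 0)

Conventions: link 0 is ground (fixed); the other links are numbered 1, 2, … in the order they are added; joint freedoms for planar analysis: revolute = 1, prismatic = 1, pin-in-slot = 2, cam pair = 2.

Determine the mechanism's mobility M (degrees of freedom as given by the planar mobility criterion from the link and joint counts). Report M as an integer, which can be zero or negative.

link 0 = ground. State L|J1|J2 = 1|0|0
+link1  2|0|0
+link2  3|0|0
+link3  4|0|0
+link4  5|0|0
R(1,0) f=1→J1  5|1|0
PS(2,1) f=2→J2  5|1|1
+link5  6|1|1
R(2,5) f=1→J1  6|2|1
PS(1,4) f=2→J2  6|2|2
+link6  7|2|2
R(6,2) f=1→J1  7|3|2
+link7  8|3|2
C(5,3) f=2→J2  8|3|3
PS(7,2) f=2→J2  8|3|4
R(0,2) f=1→J1  8|4|4
+link8  9|4|4
R(8,0) f=1→J1  9|5|4
PS(8,2) f=2→J2  9|5|5
PS(3,7) f=2→J2  9|5|6
R(3,8) f=1→J1  9|6|6
P(8,1) f=1→J1  9|7|6
P(0,4) f=1→J1  9|8|6
R(4,8) f=1→J1  9|9|6
R(3,0) f=1→J1  9|10|6
M = 3(9−1)−2·10−6 = 24−20−6 = -2

M = -2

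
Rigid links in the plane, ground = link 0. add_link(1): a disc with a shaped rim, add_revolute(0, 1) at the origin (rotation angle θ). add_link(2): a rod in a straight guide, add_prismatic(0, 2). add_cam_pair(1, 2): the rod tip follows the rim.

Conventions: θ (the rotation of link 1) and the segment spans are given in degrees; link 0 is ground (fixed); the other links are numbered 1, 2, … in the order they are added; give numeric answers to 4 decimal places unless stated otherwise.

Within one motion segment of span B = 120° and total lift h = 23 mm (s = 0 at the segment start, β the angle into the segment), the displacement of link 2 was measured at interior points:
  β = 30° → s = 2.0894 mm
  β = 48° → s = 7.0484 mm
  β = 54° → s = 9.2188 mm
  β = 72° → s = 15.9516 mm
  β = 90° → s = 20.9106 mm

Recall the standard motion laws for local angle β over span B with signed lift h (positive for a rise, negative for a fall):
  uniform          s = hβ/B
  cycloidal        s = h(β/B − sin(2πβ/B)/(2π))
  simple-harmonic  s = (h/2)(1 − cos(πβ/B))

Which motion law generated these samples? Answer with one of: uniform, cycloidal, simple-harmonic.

candidates at β/B = r: uniform s = h·r (linear in β); cycloidal s = h·(r − sin(2πr)/(2π)); simple-harmonic s = (h/2)(1 − cos(πr))
β=30°: printed 2.0894 | uniform 5.7500, cycloidal 2.0894, simple-harmonic 3.3683
β=48°: printed 7.0484 | uniform 9.2000, cycloidal 7.0484, simple-harmonic 7.9463
β=54°: printed 9.2188 | uniform 10.3500, cycloidal 9.2188, simple-harmonic 9.7010
β=72°: printed 15.9516 | uniform 13.8000, cycloidal 15.9516, simple-harmonic 15.0537
β=90°: printed 20.9106 | uniform 17.2500, cycloidal 20.9106, simple-harmonic 19.6317
only one law matches every sample → cycloidal

cycloidal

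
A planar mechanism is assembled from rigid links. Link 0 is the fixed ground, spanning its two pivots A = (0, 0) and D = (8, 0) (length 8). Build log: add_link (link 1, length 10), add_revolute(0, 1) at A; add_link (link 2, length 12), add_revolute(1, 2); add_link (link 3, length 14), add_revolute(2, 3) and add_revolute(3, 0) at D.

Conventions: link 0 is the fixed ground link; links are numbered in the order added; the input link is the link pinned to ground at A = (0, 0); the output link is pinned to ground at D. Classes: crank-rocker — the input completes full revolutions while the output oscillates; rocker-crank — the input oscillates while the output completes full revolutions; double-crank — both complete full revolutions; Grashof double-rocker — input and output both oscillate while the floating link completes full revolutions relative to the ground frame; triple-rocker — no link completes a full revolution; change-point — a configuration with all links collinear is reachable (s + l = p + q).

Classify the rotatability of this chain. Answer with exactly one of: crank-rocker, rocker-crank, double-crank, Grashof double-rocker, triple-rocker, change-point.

lengths: ground=8, input=10, coupler=12, output=14
sorted: s=8 (shortest), l=14 (longest), p+q=22
s + l = 22 vs p + q = 22
s + l = p + q → change-point (collinear configuration reachable)

change-point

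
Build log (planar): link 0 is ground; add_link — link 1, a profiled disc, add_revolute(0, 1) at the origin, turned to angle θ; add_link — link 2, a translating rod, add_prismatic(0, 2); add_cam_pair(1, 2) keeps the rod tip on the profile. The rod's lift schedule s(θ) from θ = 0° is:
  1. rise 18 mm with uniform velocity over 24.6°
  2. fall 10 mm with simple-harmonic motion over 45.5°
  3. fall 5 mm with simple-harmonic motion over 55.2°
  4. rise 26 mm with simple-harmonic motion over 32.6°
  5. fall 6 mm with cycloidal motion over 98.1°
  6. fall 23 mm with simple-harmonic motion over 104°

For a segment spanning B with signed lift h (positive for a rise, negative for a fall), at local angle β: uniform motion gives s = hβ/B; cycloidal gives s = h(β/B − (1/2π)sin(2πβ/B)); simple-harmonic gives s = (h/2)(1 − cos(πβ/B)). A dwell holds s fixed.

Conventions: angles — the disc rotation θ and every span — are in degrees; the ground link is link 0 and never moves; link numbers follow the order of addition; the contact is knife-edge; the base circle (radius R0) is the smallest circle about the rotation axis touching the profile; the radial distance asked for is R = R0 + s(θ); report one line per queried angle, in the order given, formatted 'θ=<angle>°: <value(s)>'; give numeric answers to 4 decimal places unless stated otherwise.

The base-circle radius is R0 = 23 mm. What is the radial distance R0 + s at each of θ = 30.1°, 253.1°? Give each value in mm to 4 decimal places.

seg 1 [0°–24.6°] uniform, h=18: full span → s += 18 → s = 18.0000
seg 2 [24.6°–70.1°] simple-harmonic, h=-10: θ=30.1° here. β=5.5, B=45.5. -10/2·(1 − cos(π·0.1209)) = -0.3562 → s = 17.6438
seg 2 [24.6°–70.1°] simple-harmonic, h=-10: full span → s += -10 → s = 8.0000
seg 3 [70.1°–125.3°] simple-harmonic, h=-5: full span → s += -5 → s = 3.0000
seg 4 [125.3°–157.9°] simple-harmonic, h=26: full span → s += 26 → s = 29.0000
seg 5 [157.9°–256°] cycloidal, h=-6: θ=253.1° here. β=95.2, B=98.1. -6·(0.9704 − sin(2π·0.9704)/(2π)) = -5.9990 → s = 23.0010
θ=30.1°: R = R0 + s = 23 + 17.6438 = 40.6438
θ=253.1°: R = R0 + s = 23 + 23.0010 = 46.0010

θ=30.1°: 40.6438
θ=253.1°: 46.0010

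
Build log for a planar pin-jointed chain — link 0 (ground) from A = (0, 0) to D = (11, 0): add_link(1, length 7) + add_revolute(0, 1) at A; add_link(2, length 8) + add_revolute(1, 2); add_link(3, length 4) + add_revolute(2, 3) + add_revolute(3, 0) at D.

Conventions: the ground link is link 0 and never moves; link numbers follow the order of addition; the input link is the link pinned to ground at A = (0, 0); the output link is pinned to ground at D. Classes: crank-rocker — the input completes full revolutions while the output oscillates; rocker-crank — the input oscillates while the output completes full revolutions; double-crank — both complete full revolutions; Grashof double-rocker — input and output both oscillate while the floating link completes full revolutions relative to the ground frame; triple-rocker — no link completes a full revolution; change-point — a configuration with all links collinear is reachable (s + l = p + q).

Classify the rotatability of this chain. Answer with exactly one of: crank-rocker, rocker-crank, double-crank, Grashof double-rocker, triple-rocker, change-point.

lengths: ground=11, input=7, coupler=8, output=4
sorted: s=4 (shortest), l=11 (longest), p+q=15
s + l = 15 vs p + q = 15
s + l = p + q → change-point (collinear configuration reachable)

change-point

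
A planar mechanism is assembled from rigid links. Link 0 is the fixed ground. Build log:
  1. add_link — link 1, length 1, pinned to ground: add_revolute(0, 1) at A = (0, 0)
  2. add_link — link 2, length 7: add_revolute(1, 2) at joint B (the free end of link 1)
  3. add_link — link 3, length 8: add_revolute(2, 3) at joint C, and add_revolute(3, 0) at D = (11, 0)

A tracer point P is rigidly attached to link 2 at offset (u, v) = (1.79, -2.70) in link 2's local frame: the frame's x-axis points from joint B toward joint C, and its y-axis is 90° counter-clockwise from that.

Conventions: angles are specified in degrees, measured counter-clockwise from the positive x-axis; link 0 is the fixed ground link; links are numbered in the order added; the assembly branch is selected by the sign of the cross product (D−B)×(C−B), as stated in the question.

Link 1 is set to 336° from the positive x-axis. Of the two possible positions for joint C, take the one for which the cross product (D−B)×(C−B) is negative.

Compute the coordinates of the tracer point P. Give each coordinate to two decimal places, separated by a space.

A=(0,0), D=(11.00,0)
B = A + 1.00·(cos336°, sin336°) = (0.9135, -0.4067)
|BD| = 10.0947
circle(B,7.00) ∩ circle(D,8.00): a=4.3044, h=5.5202
  candidates: C₊=(4.9920,5.2824) cross=55.724; C₋=(5.4368,-5.7490) cross=-55.724
  branch - wants cross < 0 → take C=(5.4368,-5.7490) (cross=-55.724)
ex = (C−B)/|BC| = (0.6462,-0.7632); ey = (0.7632,0.6462)
P = B + 1.79·ex + -2.70·ey = (0.0096,-3.5175)

0.01 -3.52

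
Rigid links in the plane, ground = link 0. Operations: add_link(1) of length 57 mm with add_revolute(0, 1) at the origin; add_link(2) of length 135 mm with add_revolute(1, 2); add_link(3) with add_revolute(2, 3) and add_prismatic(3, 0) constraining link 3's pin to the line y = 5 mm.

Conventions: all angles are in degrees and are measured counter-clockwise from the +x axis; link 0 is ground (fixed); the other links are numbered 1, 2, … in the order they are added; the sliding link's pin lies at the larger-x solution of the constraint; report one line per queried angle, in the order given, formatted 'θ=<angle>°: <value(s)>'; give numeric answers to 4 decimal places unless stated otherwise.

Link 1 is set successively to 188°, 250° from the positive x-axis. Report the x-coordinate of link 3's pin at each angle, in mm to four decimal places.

geometry: r = 57 mm, L = 135 mm, e = 5 mm
θ=188°: crank pin P = (r cos θ, r sin θ) = (-56.445280, -7.932867)
θ=188°: h = r sin θ − e = -7.932867 − 5 = -12.932867
θ=188°: x = r cos θ + √(L² − h²) = -56.445280 + 134.379094 = 77.933814
θ=250°: crank pin P = (r cos θ, r sin θ) = (-19.495148, -53.562479)
θ=250°: h = r sin θ − e = -53.562479 − 5 = -58.562479
θ=250°: x = r cos θ + √(L² − h²) = -19.495148 + 121.636491 = 102.141343

θ=188°: 77.9338
θ=250°: 102.1413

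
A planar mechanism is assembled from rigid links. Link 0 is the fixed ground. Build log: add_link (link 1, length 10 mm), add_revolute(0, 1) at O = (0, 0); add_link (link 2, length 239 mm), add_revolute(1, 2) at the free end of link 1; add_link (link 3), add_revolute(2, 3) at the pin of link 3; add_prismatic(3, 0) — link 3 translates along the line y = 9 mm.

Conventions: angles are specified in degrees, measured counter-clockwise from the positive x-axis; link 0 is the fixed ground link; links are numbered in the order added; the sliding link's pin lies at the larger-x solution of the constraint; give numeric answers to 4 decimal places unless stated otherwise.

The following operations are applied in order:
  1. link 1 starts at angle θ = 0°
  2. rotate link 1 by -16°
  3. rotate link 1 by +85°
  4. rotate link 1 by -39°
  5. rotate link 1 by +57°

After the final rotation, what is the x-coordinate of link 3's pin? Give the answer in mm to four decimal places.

geometry: r = 10 mm, L = 239 mm, e = 9 mm; θ starts at 0°
rotate link 1 by -16°: θ ← 0° -16° = -16°
rotate link 1 by +85°: θ ← -16° +85° = 69°
rotate link 1 by -39°: θ ← 69° -39° = 30°
rotate link 1 by +57°: θ ← 30° +57° = 87°
crank pin P = (r cos θ, r sin θ) = (0.523360, 9.986295)
h = r sin θ − e = 9.986295 − 9 = 0.986295
x = r cos θ + √(L² − h²) = 0.523360 + 238.997965 = 239.521324

239.5213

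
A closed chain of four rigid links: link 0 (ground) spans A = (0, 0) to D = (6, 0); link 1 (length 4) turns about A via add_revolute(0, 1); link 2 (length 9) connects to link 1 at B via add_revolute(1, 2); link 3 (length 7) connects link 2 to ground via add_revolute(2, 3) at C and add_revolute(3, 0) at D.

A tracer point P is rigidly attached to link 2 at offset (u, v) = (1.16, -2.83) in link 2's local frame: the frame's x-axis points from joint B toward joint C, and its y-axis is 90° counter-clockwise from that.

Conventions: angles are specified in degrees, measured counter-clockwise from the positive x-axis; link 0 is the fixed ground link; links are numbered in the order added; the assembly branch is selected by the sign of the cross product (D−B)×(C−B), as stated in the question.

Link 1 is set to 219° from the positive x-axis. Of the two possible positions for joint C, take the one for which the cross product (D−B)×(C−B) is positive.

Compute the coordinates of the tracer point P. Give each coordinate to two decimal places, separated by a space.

A=(0,0), D=(6.00,0)
B = A + 4.00·(cos219°, sin219°) = (-3.1086, -2.5173)
|BD| = 9.4500
circle(B,9.00) ∩ circle(D,7.00): a=6.4181, h=6.3093
  candidates: C₊=(1.3970,5.2737) cross=59.623; C₋=(4.7583,-6.8890) cross=-59.623
  branch + wants cross > 0 → take C=(1.3970,5.2737) (cross=59.623)
ex = (C−B)/|BC| = (0.5006,0.8657); ey = (-0.8657,0.5006)
P = B + 1.16·ex + -2.83·ey = (-0.0780,-2.9299)

-0.08 -2.93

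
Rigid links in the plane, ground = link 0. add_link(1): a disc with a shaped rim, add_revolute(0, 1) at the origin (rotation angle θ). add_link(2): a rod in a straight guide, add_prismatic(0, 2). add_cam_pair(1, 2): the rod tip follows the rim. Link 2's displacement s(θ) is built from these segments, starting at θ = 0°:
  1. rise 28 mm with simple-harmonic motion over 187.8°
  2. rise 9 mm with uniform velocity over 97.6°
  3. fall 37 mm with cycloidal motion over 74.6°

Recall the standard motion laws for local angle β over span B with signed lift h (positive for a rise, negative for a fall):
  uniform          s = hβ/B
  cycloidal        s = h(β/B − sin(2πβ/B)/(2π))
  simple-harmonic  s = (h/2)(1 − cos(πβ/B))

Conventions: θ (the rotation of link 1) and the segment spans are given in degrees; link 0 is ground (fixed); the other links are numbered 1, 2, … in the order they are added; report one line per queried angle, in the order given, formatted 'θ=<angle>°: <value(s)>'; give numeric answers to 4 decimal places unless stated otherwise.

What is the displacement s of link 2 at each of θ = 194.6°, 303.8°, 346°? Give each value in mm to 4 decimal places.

segment 1 (0° to 187.8°, simple-harmonic, h = 28) is passed completely: s = 0.0000 + (28) = 28.0000
θ = 194.6° falls in segment 2 (187.8° to 285.4°, uniform, h = 9): β = 194.6 − 187.8 = 6.8°, B = 97.6°; Δs = 9·6.8/97.6 = 0.6270; s = 28.0000 + 0.6270 = 28.6270
segment 2 (187.8° to 285.4°, uniform, h = 9) is passed completely: s = 28.0000 + (9) = 37.0000
θ = 303.8° falls in segment 3 (285.4° to 360°, cycloidal, h = -37): β = 303.8 − 285.4 = 18.4°, B = 74.6°; Δs = -37·(0.2466 − sin(2π·0.2466)/(2π)) = -3.2386; s = 37.0000 − 3.2386 = 33.7614
θ = 346° falls in segment 3 (285.4° to 360°, cycloidal, h = -37): β = 346 − 285.4 = 60.6°, B = 74.6°; Δs = -37·(0.8123 − sin(2π·0.8123)/(2π)) = -35.4991; s = 37.0000 − 35.4991 = 1.5009

θ=194.6°: 28.6270
θ=303.8°: 33.7614
θ=346°: 1.5009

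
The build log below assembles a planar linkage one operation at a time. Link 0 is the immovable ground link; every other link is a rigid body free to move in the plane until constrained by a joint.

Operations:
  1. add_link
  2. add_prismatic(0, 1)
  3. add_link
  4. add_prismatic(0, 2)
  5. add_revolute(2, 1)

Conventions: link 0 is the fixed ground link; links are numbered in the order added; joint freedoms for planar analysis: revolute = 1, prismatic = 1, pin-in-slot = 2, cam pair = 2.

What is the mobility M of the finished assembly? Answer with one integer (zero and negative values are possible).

(L,J1,J2)=(1,0,0); link0 fixed
link1: (2,0,0)
P 0-1 [J1]: (2,1,0)
link2: (3,1,0)
P 0-2 [J1]: (3,2,0)
R 2-1 [J1]: (3,3,0)
Grübler: 3·2 − 2·3 − 0 = 0

M = 0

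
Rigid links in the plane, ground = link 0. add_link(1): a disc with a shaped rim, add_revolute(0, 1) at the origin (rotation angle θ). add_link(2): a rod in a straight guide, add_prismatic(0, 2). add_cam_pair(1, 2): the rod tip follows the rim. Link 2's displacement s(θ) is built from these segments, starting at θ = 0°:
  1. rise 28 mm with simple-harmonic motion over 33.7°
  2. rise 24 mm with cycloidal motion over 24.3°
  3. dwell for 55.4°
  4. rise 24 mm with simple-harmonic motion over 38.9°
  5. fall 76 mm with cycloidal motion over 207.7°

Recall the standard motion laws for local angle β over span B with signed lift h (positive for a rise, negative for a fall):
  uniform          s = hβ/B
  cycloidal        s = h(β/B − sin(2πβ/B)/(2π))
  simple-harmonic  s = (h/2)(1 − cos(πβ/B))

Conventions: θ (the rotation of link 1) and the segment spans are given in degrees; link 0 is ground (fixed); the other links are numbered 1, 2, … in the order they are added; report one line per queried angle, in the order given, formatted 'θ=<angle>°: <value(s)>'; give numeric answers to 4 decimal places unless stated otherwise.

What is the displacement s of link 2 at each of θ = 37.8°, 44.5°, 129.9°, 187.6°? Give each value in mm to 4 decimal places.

segment 1 (0° to 33.7°, simple-harmonic, h = 28) is passed completely: s = 0.0000 + (28) = 28.0000
θ = 37.8° falls in segment 2 (33.7° to 58°, cycloidal, h = 24): β = 37.8 − 33.7 = 4.1°, B = 24.3°; Δs = 24·(0.1687 − sin(2π·0.1687)/(2π)) = 0.7170; s = 28.0000 + 0.7170 = 28.7170
θ = 44.5° falls in segment 2 (33.7° to 58°, cycloidal, h = 24): β = 44.5 − 33.7 = 10.8°, B = 24.3°; Δs = 24·(0.4444 − sin(2π·0.4444)/(2π)) = 9.3602; s = 28.0000 + 9.3602 = 37.3602
segment 2 (33.7° to 58°, cycloidal, h = 24) is passed completely: s = 28.0000 + (24) = 52.0000
segment 3 (58° to 113.4°, dwell): s unchanged at 52.0000
θ = 129.9° falls in segment 4 (113.4° to 152.3°, simple-harmonic, h = 24): β = 129.9 − 113.4 = 16.5°, B = 38.9°; Δs = 24/2·(1 − cos(π·0.4242)) = 9.1680; s = 52.0000 + 9.1680 = 61.1680
segment 4 (113.4° to 152.3°, simple-harmonic, h = 24) is passed completely: s = 52.0000 + (24) = 76.0000
θ = 187.6° falls in segment 5 (152.3° to 360°, cycloidal, h = -76): β = 187.6 − 152.3 = 35.3°, B = 207.7°; Δs = -76·(0.1700 − sin(2π·0.1700)/(2π)) = -2.3187; s = 76.0000 − 2.3187 = 73.6813

θ=37.8°: 28.7170
θ=44.5°: 37.3602
θ=129.9°: 61.1680
θ=187.6°: 73.6813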